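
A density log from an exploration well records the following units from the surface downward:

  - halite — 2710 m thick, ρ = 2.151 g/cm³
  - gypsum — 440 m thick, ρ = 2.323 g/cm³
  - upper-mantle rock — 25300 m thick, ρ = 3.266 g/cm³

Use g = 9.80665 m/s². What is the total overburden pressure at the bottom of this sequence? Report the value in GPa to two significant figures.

halite: 2151 kg/m³ × 9.80665 m/s² × 2710 m = 5.717×10^7 Pa = 0.05717 GPa
gypsum: 2323 kg/m³ × 9.80665 m/s² × 440 m = 1.002×10^7 Pa = 0.01002 GPa
upper-mantle rock: 3266 kg/m³ × 9.80665 m/s² × 25300 m = 8.103×10^8 Pa = 0.8103 GPa
Total = 0.05717 + 0.01002 + 0.8103 = 0.87751 GPa

0.88 GPa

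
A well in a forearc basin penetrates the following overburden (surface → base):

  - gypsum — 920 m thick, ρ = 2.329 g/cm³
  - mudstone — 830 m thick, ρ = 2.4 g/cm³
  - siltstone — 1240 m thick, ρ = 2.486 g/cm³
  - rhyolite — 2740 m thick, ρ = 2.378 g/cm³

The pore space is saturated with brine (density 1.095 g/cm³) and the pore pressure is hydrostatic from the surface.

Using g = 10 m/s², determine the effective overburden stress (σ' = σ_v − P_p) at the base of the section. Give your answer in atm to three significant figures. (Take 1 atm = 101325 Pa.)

736 atm

Overburden (lithostatic) stress σ_v:
gypsum: 2329 kg/m³ × 10 m/s² × 920 m = 2.143×10^7 Pa = 21.43 MPa
mudstone: 2400 kg/m³ × 10 m/s² × 830 m = 1.992×10^7 Pa = 19.92 MPa
siltstone: 2486 kg/m³ × 10 m/s² × 1240 m = 3.083×10^7 Pa = 30.83 MPa
rhyolite: 2378 kg/m³ × 10 m/s² × 2740 m = 6.516×10^7 Pa = 65.16 MPa
Total = 21.43 + 19.92 + 30.83 + 65.16 = 137.33 MPa
Pore pressure P_p = 1095 kg/m³ × 10 m/s² × 5730 m = 6.274×10^7 Pa = 62.74 MPa
Effective stress σ' = σ_v − P_p = 137.3 − 62.74 = 74.587 MPa = 736.12 atm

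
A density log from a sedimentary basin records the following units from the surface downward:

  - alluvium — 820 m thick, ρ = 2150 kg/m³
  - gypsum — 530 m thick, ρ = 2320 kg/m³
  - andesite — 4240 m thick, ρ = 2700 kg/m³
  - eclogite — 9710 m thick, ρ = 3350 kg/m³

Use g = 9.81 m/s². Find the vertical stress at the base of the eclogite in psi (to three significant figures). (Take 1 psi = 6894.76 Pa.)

alluvium: 2150 kg/m³ × 9.81 m/s² × 820 m = 1.730×10^7 Pa = 2508 psi
gypsum: 2320 kg/m³ × 9.81 m/s² × 530 m = 1.206×10^7 Pa = 1749 psi
andesite: 2700 kg/m³ × 9.81 m/s² × 4240 m = 1.123×10^8 Pa = 16288 psi
eclogite: 3350 kg/m³ × 9.81 m/s² × 9710 m = 3.191×10^8 Pa = 46282 psi
Total = 2508 + 1749 + 16288 + 46282 = 66829 psi

66800 psi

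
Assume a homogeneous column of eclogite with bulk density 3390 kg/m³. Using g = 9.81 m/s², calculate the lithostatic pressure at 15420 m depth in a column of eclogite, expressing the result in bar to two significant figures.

5100 bar

eclogite: 3390 kg/m³ × 9.81 m/s² × 15420 m = 5.128×10^8 Pa = 5128 bar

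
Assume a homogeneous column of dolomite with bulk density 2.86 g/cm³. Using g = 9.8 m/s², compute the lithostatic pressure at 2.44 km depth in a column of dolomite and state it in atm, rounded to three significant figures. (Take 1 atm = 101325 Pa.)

675 atm

dolomite: 2860 kg/m³ × 9.8 m/s² × 2440 m = 6.839×10^7 Pa = 674.9 atm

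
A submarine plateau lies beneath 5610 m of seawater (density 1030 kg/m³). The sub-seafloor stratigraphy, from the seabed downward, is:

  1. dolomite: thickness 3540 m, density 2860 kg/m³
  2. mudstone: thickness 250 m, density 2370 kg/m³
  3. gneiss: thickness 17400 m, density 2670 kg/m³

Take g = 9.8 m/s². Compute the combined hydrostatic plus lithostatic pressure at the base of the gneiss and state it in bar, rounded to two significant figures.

6200 bar

seawater: 1030 kg/m³ × 9.8 m/s² × 5610 m = 5.663×10^7 Pa = 566.3 bar
dolomite: 2860 kg/m³ × 9.8 m/s² × 3540 m = 9.922×10^7 Pa = 992.2 bar
mudstone: 2370 kg/m³ × 9.8 m/s² × 250 m = 5.806×10^6 Pa = 58.06 bar
gneiss: 2670 kg/m³ × 9.8 m/s² × 17400 m = 4.553×10^8 Pa = 4553 bar
Total = 566.3 + 992.2 + 58.06 + 4553 = 6169.4 bar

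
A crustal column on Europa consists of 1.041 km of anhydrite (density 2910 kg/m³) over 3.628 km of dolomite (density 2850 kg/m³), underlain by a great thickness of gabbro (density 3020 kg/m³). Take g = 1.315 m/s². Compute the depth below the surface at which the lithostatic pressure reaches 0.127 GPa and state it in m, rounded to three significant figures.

32200 m

Pressure at base of upper layers: 2910×1.315×1041 + 2850×1.315×3628 = 1.758×10^7 Pa = 0.01758 GPa
Remaining pressure to be supplied by gabbro: 1.270×10^8 − 1.758×10^7 = 1.094×10^8 Pa
Additional depth in gabbro = 1.094×10^8 Pa / (3020 kg/m³ × 1.315 m/s²) = 27553 m
Total depth = 4669 m + 27553 m = 32222 m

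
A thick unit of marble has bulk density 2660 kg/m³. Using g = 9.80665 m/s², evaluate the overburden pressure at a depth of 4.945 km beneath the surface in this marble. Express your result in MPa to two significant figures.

marble: 2660 kg/m³ × 9.80665 m/s² × 4945 m = 1.290×10^8 Pa = 129.0 MPa

130 MPa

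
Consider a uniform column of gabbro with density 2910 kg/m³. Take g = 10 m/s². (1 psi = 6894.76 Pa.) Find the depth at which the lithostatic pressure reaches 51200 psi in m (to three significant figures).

h = P/(ρg) = 51200 psi / (2910 kg/m³ × 10 m/s²) = 3.530×10^8 Pa / 29100 Pa/m = 12131 m

12100 m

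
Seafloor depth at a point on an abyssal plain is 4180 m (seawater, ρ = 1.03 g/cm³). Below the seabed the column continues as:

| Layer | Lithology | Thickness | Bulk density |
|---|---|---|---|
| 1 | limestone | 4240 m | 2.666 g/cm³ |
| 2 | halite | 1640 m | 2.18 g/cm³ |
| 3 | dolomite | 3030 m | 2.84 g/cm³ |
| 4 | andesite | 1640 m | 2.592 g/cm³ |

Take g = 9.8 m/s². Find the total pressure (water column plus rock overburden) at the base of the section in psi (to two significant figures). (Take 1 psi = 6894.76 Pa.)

46000 psi

seawater: 1030 kg/m³ × 9.8 m/s² × 4180 m = 4.219×10^7 Pa = 6120 psi
limestone: 2666 kg/m³ × 9.8 m/s² × 4240 m = 1.108×10^8 Pa = 16067 psi
halite: 2180 kg/m³ × 9.8 m/s² × 1640 m = 3.504×10^7 Pa = 5082 psi
dolomite: 2840 kg/m³ × 9.8 m/s² × 3030 m = 8.433×10^7 Pa = 12231 psi
andesite: 2592 kg/m³ × 9.8 m/s² × 1640 m = 4.166×10^7 Pa = 6042 psi
Total = 6120 + 16067 + 5082 + 12231 + 6042 = 45541 psi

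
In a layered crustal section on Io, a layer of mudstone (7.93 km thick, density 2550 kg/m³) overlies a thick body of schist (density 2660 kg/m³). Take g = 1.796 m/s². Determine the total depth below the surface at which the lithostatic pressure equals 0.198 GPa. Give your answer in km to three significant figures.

41.8 km

Pressure at base of upper layers: 2550×1.796×7930 = 3.632×10^7 Pa = 0.03632 GPa
Remaining pressure to be supplied by schist: 1.980×10^8 − 3.632×10^7 = 1.617×10^8 Pa
Additional depth in schist = 1.617×10^8 Pa / (2660 kg/m³ × 1.796 m/s²) = 33843 m
Total depth = 7930 m + 33843 m = 41773 m
= 41.773 km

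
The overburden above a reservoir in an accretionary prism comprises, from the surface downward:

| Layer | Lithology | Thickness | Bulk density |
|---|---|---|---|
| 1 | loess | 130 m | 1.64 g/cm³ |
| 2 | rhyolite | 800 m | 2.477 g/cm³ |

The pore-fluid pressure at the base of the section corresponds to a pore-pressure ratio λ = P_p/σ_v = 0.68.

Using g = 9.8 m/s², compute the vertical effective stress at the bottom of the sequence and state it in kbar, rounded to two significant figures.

Overburden (lithostatic) stress σ_v:
loess: 1640 kg/m³ × 9.8 m/s² × 130 m = 2.089×10^6 Pa = 2.089 MPa
rhyolite: 2477 kg/m³ × 9.8 m/s² × 800 m = 1.942×10^7 Pa = 19.42 MPa
Total = 2.089 + 19.42 = 21.509 MPa
Pore pressure P_p = λ·σ_v = 0.68 × 21.51 MPa = 14.63 MPa
Effective stress σ' = σ_v − P_p = 21.51 − 14.63 = 6.8829 MPa = 0.068829 kbar

0.069 kbar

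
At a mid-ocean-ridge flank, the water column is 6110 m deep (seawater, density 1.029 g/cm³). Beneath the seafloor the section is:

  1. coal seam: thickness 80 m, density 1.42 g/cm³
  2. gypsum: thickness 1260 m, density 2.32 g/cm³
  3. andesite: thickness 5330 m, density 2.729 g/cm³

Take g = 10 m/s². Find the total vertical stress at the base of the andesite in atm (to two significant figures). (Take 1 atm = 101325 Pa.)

seawater: 1029 kg/m³ × 10 m/s² × 6110 m = 6.287×10^7 Pa = 620.5 atm
coal seam: 1420 kg/m³ × 10 m/s² × 80 m = 1.136×10^6 Pa = 11.21 atm
gypsum: 2320 kg/m³ × 10 m/s² × 1260 m = 2.923×10^7 Pa = 288.5 atm
andesite: 2729 kg/m³ × 10 m/s² × 5330 m = 1.455×10^8 Pa = 1436 atm
Total = 620.5 + 11.21 + 288.5 + 1436 = 2355.7 atm

2400 atm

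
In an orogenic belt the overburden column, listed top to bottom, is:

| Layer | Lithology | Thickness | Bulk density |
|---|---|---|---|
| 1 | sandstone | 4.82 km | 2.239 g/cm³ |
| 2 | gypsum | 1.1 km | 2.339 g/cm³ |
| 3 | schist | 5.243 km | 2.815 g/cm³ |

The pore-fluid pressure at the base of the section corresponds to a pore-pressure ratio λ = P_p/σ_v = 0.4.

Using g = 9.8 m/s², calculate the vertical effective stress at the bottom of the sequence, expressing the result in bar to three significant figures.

1650 bar

Overburden (lithostatic) stress σ_v:
sandstone: 2239 kg/m³ × 9.8 m/s² × 4820 m = 1.058×10^8 Pa = 105.8 MPa
gypsum: 2339 kg/m³ × 9.8 m/s² × 1100 m = 2.521×10^7 Pa = 25.21 MPa
schist: 2815 kg/m³ × 9.8 m/s² × 5243 m = 1.446×10^8 Pa = 144.6 MPa
Total = 105.8 + 25.21 + 144.6 = 275.61 MPa
Pore pressure P_p = λ·σ_v = 0.4 × 275.6 MPa = 110.2 MPa
Effective stress σ' = σ_v − P_p = 275.6 − 110.2 = 165.37 MPa = 1653.7 bar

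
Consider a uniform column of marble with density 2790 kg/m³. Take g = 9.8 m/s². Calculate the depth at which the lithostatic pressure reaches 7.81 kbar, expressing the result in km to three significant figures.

h = P/(ρg) = 7.81 kbar / (2790 kg/m³ × 9.8 m/s²) = 7.810×10^8 Pa / 27342 Pa/m = 28564 m
= 28.564 km

28.6 km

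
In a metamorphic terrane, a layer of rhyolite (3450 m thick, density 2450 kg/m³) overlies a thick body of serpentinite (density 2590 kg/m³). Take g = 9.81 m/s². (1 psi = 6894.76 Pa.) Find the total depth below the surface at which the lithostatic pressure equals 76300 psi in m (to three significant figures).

20900 m

Pressure at base of upper layers: 2450×9.81×3450 = 8.292×10^7 Pa = 12026 psi
Remaining pressure to be supplied by serpentinite: 5.261×10^8 − 8.292×10^7 = 4.432×10^8 Pa
Additional depth in serpentinite = 4.432×10^8 Pa / (2590 kg/m³ × 9.81 m/s²) = 17441 m
Total depth = 3450 m + 17441 m = 20891 m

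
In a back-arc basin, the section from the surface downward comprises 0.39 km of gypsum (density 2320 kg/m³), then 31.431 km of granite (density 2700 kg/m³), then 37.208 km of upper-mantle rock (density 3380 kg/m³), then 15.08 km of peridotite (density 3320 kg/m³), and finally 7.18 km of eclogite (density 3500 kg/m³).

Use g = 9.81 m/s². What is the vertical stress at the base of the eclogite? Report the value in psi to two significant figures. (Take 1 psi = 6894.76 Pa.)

gypsum: 2320 kg/m³ × 9.81 m/s² × 390 m = 8.876×10^6 Pa = 1287 psi
granite: 2700 kg/m³ × 9.81 m/s² × 31431 m = 8.325×10^8 Pa = 1.207×10^5 psi
upper-mantle rock: 3380 kg/m³ × 9.81 m/s² × 37208 m = 1.234×10^9 Pa = 1.789×10^5 psi
peridotite: 3320 kg/m³ × 9.81 m/s² × 15080 m = 4.911×10^8 Pa = 71234 psi
eclogite: 3500 kg/m³ × 9.81 m/s² × 7180 m = 2.465×10^8 Pa = 35755 psi
Total = 1287 + 1.207×10^5 + 1.789×10^5 + 71234 + 35755 = 4.0796×10^5 psi

410000 psi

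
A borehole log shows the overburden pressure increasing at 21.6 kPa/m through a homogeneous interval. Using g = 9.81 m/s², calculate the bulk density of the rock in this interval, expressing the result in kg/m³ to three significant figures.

ρ = (dP/dz)/g = 21.6 kPa/m / 9.81 m/s² = 21600 Pa/m / 9.81 m/s² = 2201.8 kg/m³

2200 kg/m³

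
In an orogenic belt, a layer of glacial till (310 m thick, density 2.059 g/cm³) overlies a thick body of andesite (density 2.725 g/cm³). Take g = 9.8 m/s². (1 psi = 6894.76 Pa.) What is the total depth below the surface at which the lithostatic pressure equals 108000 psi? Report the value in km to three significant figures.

Pressure at base of upper layers: 2059×9.8×310 = 6.255×10^6 Pa = 907.2 psi
Remaining pressure to be supplied by andesite: 7.446×10^8 − 6.255×10^6 = 7.384×10^8 Pa
Additional depth in andesite = 7.384×10^8 Pa / (2725 kg/m³ × 9.8 m/s²) = 27649 m
Total depth = 310 m + 27649 m = 27959 m
= 27.959 km

28.0 km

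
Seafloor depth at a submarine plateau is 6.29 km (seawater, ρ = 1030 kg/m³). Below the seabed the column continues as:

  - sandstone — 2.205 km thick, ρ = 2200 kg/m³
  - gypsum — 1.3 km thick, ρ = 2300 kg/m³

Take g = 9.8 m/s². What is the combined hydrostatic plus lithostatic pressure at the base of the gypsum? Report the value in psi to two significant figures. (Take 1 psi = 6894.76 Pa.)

seawater: 1030 kg/m³ × 9.8 m/s² × 6290 m = 6.349×10^7 Pa = 9209 psi
sandstone: 2200 kg/m³ × 9.8 m/s² × 2205 m = 4.754×10^7 Pa = 6895 psi
gypsum: 2300 kg/m³ × 9.8 m/s² × 1300 m = 2.930×10^7 Pa = 4250 psi
Total = 9209 + 6895 + 4250 = 20354 psi

20000 psi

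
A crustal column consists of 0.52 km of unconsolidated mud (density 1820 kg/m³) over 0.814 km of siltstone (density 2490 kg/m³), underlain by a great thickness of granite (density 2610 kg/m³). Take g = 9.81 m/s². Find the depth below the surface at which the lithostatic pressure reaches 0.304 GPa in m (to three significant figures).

12100 m

Pressure at base of upper layers: 1820×9.81×520 + 2490×9.81×814 = 2.917×10^7 Pa = 0.02917 GPa
Remaining pressure to be supplied by granite: 3.040×10^8 − 2.917×10^7 = 2.748×10^8 Pa
Additional depth in granite = 2.748×10^8 Pa / (2610 kg/m³ × 9.81 m/s²) = 10734 m
Total depth = 1334 m + 10734 m = 12068 m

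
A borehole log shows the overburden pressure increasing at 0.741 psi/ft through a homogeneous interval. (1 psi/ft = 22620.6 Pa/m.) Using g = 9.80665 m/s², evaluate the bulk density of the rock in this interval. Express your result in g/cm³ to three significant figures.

1.71 g/cm³

ρ = (dP/dz)/g = 0.741 psi/ft / 9.80665 m/s² = 16762 Pa/m / 9.80665 m/s² = 1709.2 kg/m³
= 1.709 g/cm³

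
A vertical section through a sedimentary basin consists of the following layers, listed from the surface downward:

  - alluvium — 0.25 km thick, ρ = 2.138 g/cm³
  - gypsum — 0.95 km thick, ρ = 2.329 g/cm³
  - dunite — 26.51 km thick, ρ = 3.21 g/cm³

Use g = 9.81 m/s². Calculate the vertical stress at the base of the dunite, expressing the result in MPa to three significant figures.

alluvium: 2138 kg/m³ × 9.81 m/s² × 250 m = 5.243×10^6 Pa = 5.243 MPa
gypsum: 2329 kg/m³ × 9.81 m/s² × 950 m = 2.171×10^7 Pa = 21.71 MPa
dunite: 3210 kg/m³ × 9.81 m/s² × 26510 m = 8.348×10^8 Pa = 834.8 MPa
Total = 5.243 + 21.71 + 834.8 = 861.75 MPa

862 MPa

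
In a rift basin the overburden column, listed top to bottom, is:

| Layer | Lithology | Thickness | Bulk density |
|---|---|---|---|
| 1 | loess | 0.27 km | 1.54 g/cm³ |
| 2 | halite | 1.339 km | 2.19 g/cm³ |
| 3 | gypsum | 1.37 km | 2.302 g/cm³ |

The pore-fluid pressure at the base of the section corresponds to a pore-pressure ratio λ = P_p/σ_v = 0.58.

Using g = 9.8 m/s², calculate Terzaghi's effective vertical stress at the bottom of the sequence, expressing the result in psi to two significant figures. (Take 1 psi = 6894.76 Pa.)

Overburden (lithostatic) stress σ_v:
loess: 1540 kg/m³ × 9.8 m/s² × 270 m = 4.075×10^6 Pa = 4.075 MPa
halite: 2190 kg/m³ × 9.8 m/s² × 1339 m = 2.874×10^7 Pa = 28.74 MPa
gypsum: 2302 kg/m³ × 9.8 m/s² × 1370 m = 3.091×10^7 Pa = 30.91 MPa
Total = 4.075 + 28.74 + 30.91 = 63.719 MPa
Pore pressure P_p = λ·σ_v = 0.58 × 63.72 MPa = 36.96 MPa
Effective stress σ' = σ_v − P_p = 63.72 − 36.96 = 26.762 MPa = 3881.5 psi

3900 psi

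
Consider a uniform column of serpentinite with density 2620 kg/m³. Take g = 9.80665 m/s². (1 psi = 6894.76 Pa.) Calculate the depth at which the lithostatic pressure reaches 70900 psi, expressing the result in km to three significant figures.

19.0 km

h = P/(ρg) = 70900 psi / (2620 kg/m³ × 9.80665 m/s²) = 4.888×10^8 Pa / 25693 Pa/m = 19026 m
= 19.026 km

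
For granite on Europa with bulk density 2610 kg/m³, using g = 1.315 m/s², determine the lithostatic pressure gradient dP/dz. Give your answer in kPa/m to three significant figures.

3.43 kPa/m

dP/dz = ρg = 2610 kg/m³ × 1.315 m/s² = 3432.1 Pa/m
= 3432.1 Pa/m × (1 kPa/m / 1000.0 Pa/m) = 3.4321 kPa/m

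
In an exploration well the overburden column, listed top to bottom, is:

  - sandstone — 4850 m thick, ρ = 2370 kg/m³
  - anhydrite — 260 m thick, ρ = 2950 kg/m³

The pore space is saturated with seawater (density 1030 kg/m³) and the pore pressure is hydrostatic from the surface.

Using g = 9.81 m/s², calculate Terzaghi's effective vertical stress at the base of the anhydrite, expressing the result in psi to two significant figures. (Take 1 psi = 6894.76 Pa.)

Overburden (lithostatic) stress σ_v:
sandstone: 2370 kg/m³ × 9.81 m/s² × 4850 m = 1.128×10^8 Pa = 112.8 MPa
anhydrite: 2950 kg/m³ × 9.81 m/s² × 260 m = 7.524×10^6 Pa = 7.524 MPa
Total = 112.8 + 7.524 = 120.29 MPa
Pore pressure P_p = 1030 kg/m³ × 9.81 m/s² × 5110 m = 5.163×10^7 Pa = 51.63 MPa
Effective stress σ' = σ_v − P_p = 120.3 − 51.63 = 68.652 MPa = 9957.2 psi

10000 psi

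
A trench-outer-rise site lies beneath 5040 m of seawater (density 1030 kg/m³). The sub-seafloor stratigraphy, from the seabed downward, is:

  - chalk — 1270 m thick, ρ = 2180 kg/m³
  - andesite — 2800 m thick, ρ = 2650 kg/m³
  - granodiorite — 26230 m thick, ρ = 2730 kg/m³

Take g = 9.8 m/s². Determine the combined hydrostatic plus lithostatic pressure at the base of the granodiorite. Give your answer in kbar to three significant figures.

8.52 kbar

seawater: 1030 kg/m³ × 9.8 m/s² × 5040 m = 5.087×10^7 Pa = 0.5087 kbar
chalk: 2180 kg/m³ × 9.8 m/s² × 1270 m = 2.713×10^7 Pa = 0.2713 kbar
andesite: 2650 kg/m³ × 9.8 m/s² × 2800 m = 7.272×10^7 Pa = 0.7272 kbar
granodiorite: 2730 kg/m³ × 9.8 m/s² × 26230 m = 7.018×10^8 Pa = 7.018 kbar
Total = 0.5087 + 0.2713 + 0.7272 + 7.018 = 8.5248 kbar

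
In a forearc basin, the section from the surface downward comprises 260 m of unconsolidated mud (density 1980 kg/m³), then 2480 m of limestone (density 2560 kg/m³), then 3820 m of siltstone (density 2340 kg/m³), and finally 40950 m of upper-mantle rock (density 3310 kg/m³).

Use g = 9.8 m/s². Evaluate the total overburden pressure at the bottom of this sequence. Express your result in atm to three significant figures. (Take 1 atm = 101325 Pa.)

unconsolidated mud: 1980 kg/m³ × 9.8 m/s² × 260 m = 5.045×10^6 Pa = 49.79 atm
limestone: 2560 kg/m³ × 9.8 m/s² × 2480 m = 6.222×10^7 Pa = 614.0 atm
siltstone: 2340 kg/m³ × 9.8 m/s² × 3820 m = 8.760×10^7 Pa = 864.5 atm
upper-mantle rock: 3310 kg/m³ × 9.8 m/s² × 40950 m = 1.328×10^9 Pa = 13110 atm
Total = 49.79 + 614.0 + 864.5 + 13110 = 14638 atm

14600 atm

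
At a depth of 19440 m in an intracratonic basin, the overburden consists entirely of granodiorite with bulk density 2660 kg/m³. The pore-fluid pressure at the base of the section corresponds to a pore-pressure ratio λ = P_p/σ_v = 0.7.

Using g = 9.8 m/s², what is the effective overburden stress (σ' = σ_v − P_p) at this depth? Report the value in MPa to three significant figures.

Overburden (lithostatic) stress σ_v:
granodiorite: 2660 kg/m³ × 9.8 m/s² × 19440 m = 5.068×10^8 Pa = 506.8 MPa
Pore pressure P_p = λ·σ_v = 0.7 × 506.8 MPa = 354.7 MPa
Effective stress σ' = σ_v − P_p = 506.8 − 354.7 = 152.03 MPa

152 MPa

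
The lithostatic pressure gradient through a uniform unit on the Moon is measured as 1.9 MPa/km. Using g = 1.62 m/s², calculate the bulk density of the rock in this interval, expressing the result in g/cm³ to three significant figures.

ρ = (dP/dz)/g = 1.9 MPa/km / 1.62 m/s² = 1900.0 Pa/m / 1.62 m/s² = 1172.8 kg/m³
= 1.173 g/cm³

1.17 g/cm³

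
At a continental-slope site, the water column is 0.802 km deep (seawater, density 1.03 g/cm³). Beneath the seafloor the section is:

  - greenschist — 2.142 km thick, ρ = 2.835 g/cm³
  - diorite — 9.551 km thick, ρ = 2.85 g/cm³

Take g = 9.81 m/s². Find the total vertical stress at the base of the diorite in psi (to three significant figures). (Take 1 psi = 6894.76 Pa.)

seawater: 1030 kg/m³ × 9.81 m/s² × 802 m = 8.104×10^6 Pa = 1175 psi
greenschist: 2835 kg/m³ × 9.81 m/s² × 2142 m = 5.957×10^7 Pa = 8640 psi
diorite: 2850 kg/m³ × 9.81 m/s² × 9551 m = 2.670×10^8 Pa = 38730 psi
Total = 1175 + 8640 + 38730 = 48545 psi

48500 psi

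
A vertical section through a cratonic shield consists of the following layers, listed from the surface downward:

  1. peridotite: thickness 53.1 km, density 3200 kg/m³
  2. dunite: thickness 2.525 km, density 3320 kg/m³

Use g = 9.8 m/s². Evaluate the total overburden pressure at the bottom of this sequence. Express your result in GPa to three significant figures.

peridotite: 3200 kg/m³ × 9.8 m/s² × 53100 m = 1.665×10^9 Pa = 1.665 GPa
dunite: 3320 kg/m³ × 9.8 m/s² × 2525 m = 8.215×10^7 Pa = 0.08215 GPa
Total = 1.665 + 0.08215 = 1.7474 GPa

1.75 GPa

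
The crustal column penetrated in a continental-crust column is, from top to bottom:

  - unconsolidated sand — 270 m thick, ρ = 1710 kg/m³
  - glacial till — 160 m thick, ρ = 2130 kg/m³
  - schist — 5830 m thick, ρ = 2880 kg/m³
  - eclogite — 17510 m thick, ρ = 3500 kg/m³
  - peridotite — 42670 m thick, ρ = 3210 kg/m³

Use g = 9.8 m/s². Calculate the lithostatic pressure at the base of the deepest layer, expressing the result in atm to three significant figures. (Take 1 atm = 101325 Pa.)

unconsolidated sand: 1710 kg/m³ × 9.8 m/s² × 270 m = 4.525×10^6 Pa = 44.65 atm
glacial till: 2130 kg/m³ × 9.8 m/s² × 160 m = 3.340×10^6 Pa = 32.96 atm
schist: 2880 kg/m³ × 9.8 m/s² × 5830 m = 1.645×10^8 Pa = 1624 atm
eclogite: 3500 kg/m³ × 9.8 m/s² × 17510 m = 6.006×10^8 Pa = 5927 atm
peridotite: 3210 kg/m³ × 9.8 m/s² × 42670 m = 1.342×10^9 Pa = 13248 atm
Total = 44.65 + 32.96 + 1624 + 5927 + 13248 = 20877 atm

20900 atm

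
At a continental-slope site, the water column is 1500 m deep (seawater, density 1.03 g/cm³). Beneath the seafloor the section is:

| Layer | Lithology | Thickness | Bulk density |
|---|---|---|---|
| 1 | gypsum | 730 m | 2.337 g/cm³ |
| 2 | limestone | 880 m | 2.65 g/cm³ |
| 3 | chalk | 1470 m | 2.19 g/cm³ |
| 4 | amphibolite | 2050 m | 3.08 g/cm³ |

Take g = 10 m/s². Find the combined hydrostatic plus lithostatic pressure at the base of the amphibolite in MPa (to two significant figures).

seawater: 1030 kg/m³ × 10 m/s² × 1500 m = 1.545×10^7 Pa = 15.45 MPa
gypsum: 2337 kg/m³ × 10 m/s² × 730 m = 1.706×10^7 Pa = 17.06 MPa
limestone: 2650 kg/m³ × 10 m/s² × 880 m = 2.332×10^7 Pa = 23.32 MPa
chalk: 2190 kg/m³ × 10 m/s² × 1470 m = 3.219×10^7 Pa = 32.19 MPa
amphibolite: 3080 kg/m³ × 10 m/s² × 2050 m = 6.314×10^7 Pa = 63.14 MPa
Total = 15.45 + 17.06 + 23.32 + 32.19 + 63.14 = 151.16 MPa

150 MPa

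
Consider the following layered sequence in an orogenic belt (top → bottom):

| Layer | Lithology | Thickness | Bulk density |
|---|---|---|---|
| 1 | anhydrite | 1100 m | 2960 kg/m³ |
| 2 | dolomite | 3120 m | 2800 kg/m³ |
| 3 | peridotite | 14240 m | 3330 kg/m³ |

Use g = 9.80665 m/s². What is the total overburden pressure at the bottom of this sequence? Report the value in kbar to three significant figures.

5.83 kbar

anhydrite: 2960 kg/m³ × 9.80665 m/s² × 1100 m = 3.193×10^7 Pa = 0.3193 kbar
dolomite: 2800 kg/m³ × 9.80665 m/s² × 3120 m = 8.567×10^7 Pa = 0.8567 kbar
peridotite: 3330 kg/m³ × 9.80665 m/s² × 14240 m = 4.650×10^8 Pa = 4.650 kbar
Total = 0.3193 + 0.8567 + 4.650 = 5.8262 kbar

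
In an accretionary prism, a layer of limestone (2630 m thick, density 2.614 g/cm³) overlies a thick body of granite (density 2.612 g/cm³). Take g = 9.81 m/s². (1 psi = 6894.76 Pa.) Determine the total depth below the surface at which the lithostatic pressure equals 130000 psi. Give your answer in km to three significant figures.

35.0 km

Pressure at base of upper layers: 2614×9.81×2630 = 6.744×10^7 Pa = 9782 psi
Remaining pressure to be supplied by granite: 8.963×10^8 − 6.744×10^7 = 8.289×10^8 Pa
Additional depth in granite = 8.289×10^8 Pa / (2612 kg/m³ × 9.81 m/s²) = 32348 m
Total depth = 2630 m + 32348 m = 34978 m
= 34.978 km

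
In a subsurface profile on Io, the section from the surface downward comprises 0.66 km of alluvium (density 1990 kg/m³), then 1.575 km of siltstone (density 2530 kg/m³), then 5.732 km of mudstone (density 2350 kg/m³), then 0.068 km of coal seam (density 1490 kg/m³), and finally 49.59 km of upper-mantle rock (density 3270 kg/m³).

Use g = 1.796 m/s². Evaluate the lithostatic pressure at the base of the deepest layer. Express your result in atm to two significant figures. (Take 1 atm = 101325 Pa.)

3200 atm

alluvium: 1990 kg/m³ × 1.796 m/s² × 660 m = 2.359×10^6 Pa = 23.28 atm
siltstone: 2530 kg/m³ × 1.796 m/s² × 1575 m = 7.157×10^6 Pa = 70.63 atm
mudstone: 2350 kg/m³ × 1.796 m/s² × 5732 m = 2.419×10^7 Pa = 238.8 atm
coal seam: 1490 kg/m³ × 1.796 m/s² × 68 m = 1.820×10^5 Pa = 1.796 atm
upper-mantle rock: 3270 kg/m³ × 1.796 m/s² × 49590 m = 2.912×10^8 Pa = 2874 atm
Total = 23.28 + 70.63 + 238.8 + 1.796 + 2874 = 3208.8 atm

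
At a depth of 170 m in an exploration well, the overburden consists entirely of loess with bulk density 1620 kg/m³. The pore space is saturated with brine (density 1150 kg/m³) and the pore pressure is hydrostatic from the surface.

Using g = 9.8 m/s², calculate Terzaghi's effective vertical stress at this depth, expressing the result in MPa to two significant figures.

0.78 MPa

Overburden (lithostatic) stress σ_v:
loess: 1620 kg/m³ × 9.8 m/s² × 170 m = 2.699×10^6 Pa = 2.699 MPa
Pore pressure P_p = 1150 kg/m³ × 9.8 m/s² × 170 m = 1.916×10^6 Pa = 1.916 MPa
Effective stress σ' = σ_v − P_p = 2.699 − 1.916 = 0.78302 MPa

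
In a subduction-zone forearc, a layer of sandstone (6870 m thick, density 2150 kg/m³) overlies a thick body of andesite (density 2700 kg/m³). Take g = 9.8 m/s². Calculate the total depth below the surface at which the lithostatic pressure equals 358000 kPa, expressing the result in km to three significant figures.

14.9 km

Pressure at base of upper layers: 2150×9.8×6870 = 1.448×10^8 Pa = 1.448×10^5 kPa
Remaining pressure to be supplied by andesite: 3.580×10^8 − 1.448×10^8 = 2.132×10^8 Pa
Additional depth in andesite = 2.132×10^8 Pa / (2700 kg/m³ × 9.8 m/s²) = 8059.3 m
Total depth = 6870 m + 8059.3 m = 14929 m
= 14.929 km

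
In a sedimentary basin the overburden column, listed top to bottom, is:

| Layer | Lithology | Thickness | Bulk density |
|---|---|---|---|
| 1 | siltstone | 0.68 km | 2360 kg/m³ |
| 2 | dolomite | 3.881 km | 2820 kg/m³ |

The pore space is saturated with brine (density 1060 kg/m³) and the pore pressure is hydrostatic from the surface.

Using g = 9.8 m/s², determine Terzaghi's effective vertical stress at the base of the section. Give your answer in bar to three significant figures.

Overburden (lithostatic) stress σ_v:
siltstone: 2360 kg/m³ × 9.8 m/s² × 680 m = 1.573×10^7 Pa = 15.73 MPa
dolomite: 2820 kg/m³ × 9.8 m/s² × 3881 m = 1.073×10^8 Pa = 107.3 MPa
Total = 15.73 + 107.3 = 122.98 MPa
Pore pressure P_p = 1060 kg/m³ × 9.8 m/s² × 4561 m = 4.738×10^7 Pa = 47.38 MPa
Effective stress σ' = σ_v − P_p = 123.0 − 47.38 = 75.603 MPa = 756.03 bar

756 bar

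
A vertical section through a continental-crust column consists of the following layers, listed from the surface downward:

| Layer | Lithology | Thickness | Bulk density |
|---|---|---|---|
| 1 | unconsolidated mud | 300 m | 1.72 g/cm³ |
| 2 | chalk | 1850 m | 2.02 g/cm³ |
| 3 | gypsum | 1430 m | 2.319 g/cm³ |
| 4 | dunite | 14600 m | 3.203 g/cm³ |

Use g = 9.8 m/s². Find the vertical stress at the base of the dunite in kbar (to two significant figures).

5.3 kbar

unconsolidated mud: 1720 kg/m³ × 9.8 m/s² × 300 m = 5.057×10^6 Pa = 0.05057 kbar
chalk: 2020 kg/m³ × 9.8 m/s² × 1850 m = 3.662×10^7 Pa = 0.3662 kbar
gypsum: 2319 kg/m³ × 9.8 m/s² × 1430 m = 3.250×10^7 Pa = 0.3250 kbar
dunite: 3203 kg/m³ × 9.8 m/s² × 14600 m = 4.583×10^8 Pa = 4.583 kbar
Total = 0.05057 + 0.3662 + 0.3250 + 4.583 = 5.3246 kbar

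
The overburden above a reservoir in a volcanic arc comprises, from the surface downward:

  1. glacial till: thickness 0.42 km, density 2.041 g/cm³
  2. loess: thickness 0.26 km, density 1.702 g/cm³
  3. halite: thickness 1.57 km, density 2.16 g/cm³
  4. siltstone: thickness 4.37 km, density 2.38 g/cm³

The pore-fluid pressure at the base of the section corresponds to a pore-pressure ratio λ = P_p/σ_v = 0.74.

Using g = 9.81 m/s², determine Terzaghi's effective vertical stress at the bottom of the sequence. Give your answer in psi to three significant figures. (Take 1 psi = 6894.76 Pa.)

Overburden (lithostatic) stress σ_v:
glacial till: 2041 kg/m³ × 9.81 m/s² × 420 m = 8.409×10^6 Pa = 8.409 MPa
loess: 1702 kg/m³ × 9.81 m/s² × 260 m = 4.341×10^6 Pa = 4.341 MPa
halite: 2160 kg/m³ × 9.81 m/s² × 1570 m = 3.327×10^7 Pa = 33.27 MPa
siltstone: 2380 kg/m³ × 9.81 m/s² × 4370 m = 1.020×10^8 Pa = 102.0 MPa
Total = 8.409 + 4.341 + 33.27 + 102.0 = 148.05 MPa
Pore pressure P_p = λ·σ_v = 0.74 × 148.0 MPa = 109.6 MPa
Effective stress σ' = σ_v − P_p = 148.0 − 109.6 = 38.492 MPa = 5582.9 psi

5580 psi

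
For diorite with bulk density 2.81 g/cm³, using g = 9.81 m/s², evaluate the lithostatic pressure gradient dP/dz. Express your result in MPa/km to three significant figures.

27.6 MPa/km

dP/dz = ρg = 2810 kg/m³ × 9.81 m/s² = 27566 Pa/m
= 27566 Pa/m × (1 MPa/km / 1000.0 Pa/m) = 27.566 MPa/km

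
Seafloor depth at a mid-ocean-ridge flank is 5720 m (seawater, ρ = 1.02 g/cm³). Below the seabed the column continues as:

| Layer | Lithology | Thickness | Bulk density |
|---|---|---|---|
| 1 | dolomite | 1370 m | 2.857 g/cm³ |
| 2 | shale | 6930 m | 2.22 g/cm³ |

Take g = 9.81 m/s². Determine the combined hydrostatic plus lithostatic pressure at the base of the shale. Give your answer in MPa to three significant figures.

seawater: 1020 kg/m³ × 9.81 m/s² × 5720 m = 5.724×10^7 Pa = 57.24 MPa
dolomite: 2857 kg/m³ × 9.81 m/s² × 1370 m = 3.840×10^7 Pa = 38.40 MPa
shale: 2220 kg/m³ × 9.81 m/s² × 6930 m = 1.509×10^8 Pa = 150.9 MPa
Total = 57.24 + 38.40 + 150.9 = 246.56 MPa

247 MPa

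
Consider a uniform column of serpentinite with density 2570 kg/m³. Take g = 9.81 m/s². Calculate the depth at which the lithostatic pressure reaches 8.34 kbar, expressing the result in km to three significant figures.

h = P/(ρg) = 8.34 kbar / (2570 kg/m³ × 9.81 m/s²) = 8.340×10^8 Pa / 25212 Pa/m = 33080 m
= 33.080 km

33.1 km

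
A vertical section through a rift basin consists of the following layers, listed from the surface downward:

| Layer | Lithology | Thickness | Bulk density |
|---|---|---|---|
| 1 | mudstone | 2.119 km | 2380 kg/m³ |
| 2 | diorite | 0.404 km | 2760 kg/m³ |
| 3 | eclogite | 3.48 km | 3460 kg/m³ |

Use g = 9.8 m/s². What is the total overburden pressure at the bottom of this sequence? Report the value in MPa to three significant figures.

mudstone: 2380 kg/m³ × 9.8 m/s² × 2119 m = 4.942×10^7 Pa = 49.42 MPa
diorite: 2760 kg/m³ × 9.8 m/s² × 404 m = 1.093×10^7 Pa = 10.93 MPa
eclogite: 3460 kg/m³ × 9.8 m/s² × 3480 m = 1.180×10^8 Pa = 118.0 MPa
Total = 49.42 + 10.93 + 118.0 = 178.35 MPa

178 MPa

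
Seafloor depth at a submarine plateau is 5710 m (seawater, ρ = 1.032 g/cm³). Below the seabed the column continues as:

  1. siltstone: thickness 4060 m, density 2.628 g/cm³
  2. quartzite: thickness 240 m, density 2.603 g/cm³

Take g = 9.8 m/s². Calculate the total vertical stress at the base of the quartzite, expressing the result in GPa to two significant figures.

0.17 GPa

seawater: 1032 kg/m³ × 9.8 m/s² × 5710 m = 5.775×10^7 Pa = 0.05775 GPa
siltstone: 2628 kg/m³ × 9.8 m/s² × 4060 m = 1.046×10^8 Pa = 0.1046 GPa
quartzite: 2603 kg/m³ × 9.8 m/s² × 240 m = 6.122×10^6 Pa = 6.122×10^-3 GPa
Total = 0.05775 + 0.1046 + 6.122×10^-3 = 0.16843 GPa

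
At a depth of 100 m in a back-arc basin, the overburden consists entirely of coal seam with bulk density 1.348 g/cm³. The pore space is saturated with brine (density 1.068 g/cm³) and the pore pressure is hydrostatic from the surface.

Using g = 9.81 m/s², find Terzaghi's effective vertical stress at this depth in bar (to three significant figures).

2.75 bar

Overburden (lithostatic) stress σ_v:
coal seam: 1348 kg/m³ × 9.81 m/s² × 100 m = 1.322×10^6 Pa = 1.322 MPa
Pore pressure P_p = 1068 kg/m³ × 9.81 m/s² × 100 m = 1.048×10^6 Pa = 1.048 MPa
Effective stress σ' = σ_v − P_p = 1.322 − 1.048 = 0.27468 MPa = 2.7468 bar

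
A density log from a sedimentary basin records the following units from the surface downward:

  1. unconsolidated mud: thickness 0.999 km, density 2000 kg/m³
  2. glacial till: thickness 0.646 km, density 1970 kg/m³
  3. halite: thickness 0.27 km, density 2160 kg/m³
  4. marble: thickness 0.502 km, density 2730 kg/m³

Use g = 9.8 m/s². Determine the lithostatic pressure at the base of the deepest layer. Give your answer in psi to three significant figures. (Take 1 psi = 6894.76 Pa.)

7430 psi

unconsolidated mud: 2000 kg/m³ × 9.8 m/s² × 999 m = 1.958×10^7 Pa = 2840 psi
glacial till: 1970 kg/m³ × 9.8 m/s² × 646 m = 1.247×10^7 Pa = 1809 psi
halite: 2160 kg/m³ × 9.8 m/s² × 270 m = 5.715×10^6 Pa = 828.9 psi
marble: 2730 kg/m³ × 9.8 m/s² × 502 m = 1.343×10^7 Pa = 1948 psi
Total = 2840 + 1809 + 828.9 + 1948 = 7425.6 psi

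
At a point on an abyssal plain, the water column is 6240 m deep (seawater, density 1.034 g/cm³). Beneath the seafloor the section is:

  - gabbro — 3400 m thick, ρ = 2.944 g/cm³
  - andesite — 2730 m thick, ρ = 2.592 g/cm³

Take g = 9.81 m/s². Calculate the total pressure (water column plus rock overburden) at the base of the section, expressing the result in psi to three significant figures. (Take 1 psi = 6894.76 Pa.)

seawater: 1034 kg/m³ × 9.81 m/s² × 6240 m = 6.330×10^7 Pa = 9180 psi
gabbro: 2944 kg/m³ × 9.81 m/s² × 3400 m = 9.819×10^7 Pa = 14242 psi
andesite: 2592 kg/m³ × 9.81 m/s² × 2730 m = 6.942×10^7 Pa = 10068 psi
Total = 9180 + 14242 + 10068 = 33490 psi

33500 psi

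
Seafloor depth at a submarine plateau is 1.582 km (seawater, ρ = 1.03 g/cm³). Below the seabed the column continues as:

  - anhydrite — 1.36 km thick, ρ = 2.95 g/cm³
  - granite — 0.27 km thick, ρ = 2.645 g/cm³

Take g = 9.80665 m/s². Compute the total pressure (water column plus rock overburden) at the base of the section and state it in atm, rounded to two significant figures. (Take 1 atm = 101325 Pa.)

seawater: 1030 kg/m³ × 9.80665 m/s² × 1582 m = 1.598×10^7 Pa = 157.7 atm
anhydrite: 2950 kg/m³ × 9.80665 m/s² × 1360 m = 3.934×10^7 Pa = 388.3 atm
granite: 2645 kg/m³ × 9.80665 m/s² × 270 m = 7.003×10^6 Pa = 69.12 atm
Total = 157.7 + 388.3 + 69.12 = 615.12 atm

620 atm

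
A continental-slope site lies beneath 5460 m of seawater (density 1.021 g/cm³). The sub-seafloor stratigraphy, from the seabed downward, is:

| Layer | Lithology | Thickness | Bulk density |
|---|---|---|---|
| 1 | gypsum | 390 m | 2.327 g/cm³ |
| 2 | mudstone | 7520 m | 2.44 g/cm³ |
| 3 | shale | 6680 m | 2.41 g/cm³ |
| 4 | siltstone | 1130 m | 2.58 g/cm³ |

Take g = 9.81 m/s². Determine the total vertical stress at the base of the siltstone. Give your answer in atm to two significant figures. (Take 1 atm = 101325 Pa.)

4200 atm

seawater: 1021 kg/m³ × 9.81 m/s² × 5460 m = 5.469×10^7 Pa = 539.7 atm
gypsum: 2327 kg/m³ × 9.81 m/s² × 390 m = 8.903×10^6 Pa = 87.86 atm
mudstone: 2440 kg/m³ × 9.81 m/s² × 7520 m = 1.800×10^8 Pa = 1776 atm
shale: 2410 kg/m³ × 9.81 m/s² × 6680 m = 1.579×10^8 Pa = 1559 atm
siltstone: 2580 kg/m³ × 9.81 m/s² × 1130 m = 2.860×10^7 Pa = 282.3 atm
Total = 539.7 + 87.86 + 1776 + 1559 + 282.3 = 4245.0 atm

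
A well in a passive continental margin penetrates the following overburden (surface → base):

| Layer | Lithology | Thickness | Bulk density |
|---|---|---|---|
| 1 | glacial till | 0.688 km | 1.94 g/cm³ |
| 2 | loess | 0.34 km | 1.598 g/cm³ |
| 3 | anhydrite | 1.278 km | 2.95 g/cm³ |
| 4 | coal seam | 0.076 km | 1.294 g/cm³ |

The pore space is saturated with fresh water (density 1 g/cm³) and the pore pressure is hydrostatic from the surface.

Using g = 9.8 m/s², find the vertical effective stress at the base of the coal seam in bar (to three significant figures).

Overburden (lithostatic) stress σ_v:
glacial till: 1940 kg/m³ × 9.8 m/s² × 688 m = 1.308×10^7 Pa = 13.08 MPa
loess: 1598 kg/m³ × 9.8 m/s² × 340 m = 5.325×10^6 Pa = 5.325 MPa
anhydrite: 2950 kg/m³ × 9.8 m/s² × 1278 m = 3.695×10^7 Pa = 36.95 MPa
coal seam: 1294 kg/m³ × 9.8 m/s² × 76 m = 9.638×10^5 Pa = 0.9638 MPa
Total = 13.08 + 5.325 + 36.95 + 0.9638 = 56.316 MPa
Pore pressure P_p = 1000 kg/m³ × 9.8 m/s² × 2382 m = 2.334×10^7 Pa = 23.34 MPa
Effective stress σ' = σ_v − P_p = 56.32 − 23.34 = 32.972 MPa = 329.72 bar

330 bar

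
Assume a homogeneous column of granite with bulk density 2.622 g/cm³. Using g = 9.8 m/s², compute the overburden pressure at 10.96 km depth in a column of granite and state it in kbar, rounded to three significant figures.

2.82 kbar

granite: 2622 kg/m³ × 9.8 m/s² × 10960 m = 2.816×10^8 Pa = 2.816 kbar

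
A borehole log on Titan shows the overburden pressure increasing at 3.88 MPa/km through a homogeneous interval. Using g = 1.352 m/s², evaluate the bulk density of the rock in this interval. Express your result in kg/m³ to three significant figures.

ρ = (dP/dz)/g = 3.88 MPa/km / 1.352 m/s² = 3880.0 Pa/m / 1.352 m/s² = 2869.8 kg/m³

2870 kg/m³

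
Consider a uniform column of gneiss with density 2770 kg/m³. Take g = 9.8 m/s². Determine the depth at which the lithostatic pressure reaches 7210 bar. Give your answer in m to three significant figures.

26600 m

h = P/(ρg) = 7210 bar / (2770 kg/m³ × 9.8 m/s²) = 7.210×10^8 Pa / 27146 Pa/m = 26560 m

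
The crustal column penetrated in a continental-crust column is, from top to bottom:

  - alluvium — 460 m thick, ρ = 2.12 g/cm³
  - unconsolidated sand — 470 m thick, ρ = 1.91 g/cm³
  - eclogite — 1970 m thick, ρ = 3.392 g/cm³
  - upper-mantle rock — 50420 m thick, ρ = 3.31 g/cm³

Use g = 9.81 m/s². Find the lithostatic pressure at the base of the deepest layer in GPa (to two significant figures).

1.7 GPa

alluvium: 2120 kg/m³ × 9.81 m/s² × 460 m = 9.567×10^6 Pa = 9.567×10^-3 GPa
unconsolidated sand: 1910 kg/m³ × 9.81 m/s² × 470 m = 8.806×10^6 Pa = 8.806×10^-3 GPa
eclogite: 3392 kg/m³ × 9.81 m/s² × 1970 m = 6.555×10^7 Pa = 0.06555 GPa
upper-mantle rock: 3310 kg/m³ × 9.81 m/s² × 50420 m = 1.637×10^9 Pa = 1.637 GPa
Total = 9.567×10^-3 + 8.806×10^-3 + 0.06555 + 1.637 = 1.7211 GPa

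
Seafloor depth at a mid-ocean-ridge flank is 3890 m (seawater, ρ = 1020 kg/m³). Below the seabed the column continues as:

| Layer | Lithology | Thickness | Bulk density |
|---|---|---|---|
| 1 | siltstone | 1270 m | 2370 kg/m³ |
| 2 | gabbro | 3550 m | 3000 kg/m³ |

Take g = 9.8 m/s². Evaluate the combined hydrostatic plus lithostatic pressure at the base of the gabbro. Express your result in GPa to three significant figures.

0.173 GPa

seawater: 1020 kg/m³ × 9.8 m/s² × 3890 m = 3.888×10^7 Pa = 0.03888 GPa
siltstone: 2370 kg/m³ × 9.8 m/s² × 1270 m = 2.950×10^7 Pa = 0.02950 GPa
gabbro: 3000 kg/m³ × 9.8 m/s² × 3550 m = 1.044×10^8 Pa = 0.1044 GPa
Total = 0.03888 + 0.02950 + 0.1044 = 0.17275 GPa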